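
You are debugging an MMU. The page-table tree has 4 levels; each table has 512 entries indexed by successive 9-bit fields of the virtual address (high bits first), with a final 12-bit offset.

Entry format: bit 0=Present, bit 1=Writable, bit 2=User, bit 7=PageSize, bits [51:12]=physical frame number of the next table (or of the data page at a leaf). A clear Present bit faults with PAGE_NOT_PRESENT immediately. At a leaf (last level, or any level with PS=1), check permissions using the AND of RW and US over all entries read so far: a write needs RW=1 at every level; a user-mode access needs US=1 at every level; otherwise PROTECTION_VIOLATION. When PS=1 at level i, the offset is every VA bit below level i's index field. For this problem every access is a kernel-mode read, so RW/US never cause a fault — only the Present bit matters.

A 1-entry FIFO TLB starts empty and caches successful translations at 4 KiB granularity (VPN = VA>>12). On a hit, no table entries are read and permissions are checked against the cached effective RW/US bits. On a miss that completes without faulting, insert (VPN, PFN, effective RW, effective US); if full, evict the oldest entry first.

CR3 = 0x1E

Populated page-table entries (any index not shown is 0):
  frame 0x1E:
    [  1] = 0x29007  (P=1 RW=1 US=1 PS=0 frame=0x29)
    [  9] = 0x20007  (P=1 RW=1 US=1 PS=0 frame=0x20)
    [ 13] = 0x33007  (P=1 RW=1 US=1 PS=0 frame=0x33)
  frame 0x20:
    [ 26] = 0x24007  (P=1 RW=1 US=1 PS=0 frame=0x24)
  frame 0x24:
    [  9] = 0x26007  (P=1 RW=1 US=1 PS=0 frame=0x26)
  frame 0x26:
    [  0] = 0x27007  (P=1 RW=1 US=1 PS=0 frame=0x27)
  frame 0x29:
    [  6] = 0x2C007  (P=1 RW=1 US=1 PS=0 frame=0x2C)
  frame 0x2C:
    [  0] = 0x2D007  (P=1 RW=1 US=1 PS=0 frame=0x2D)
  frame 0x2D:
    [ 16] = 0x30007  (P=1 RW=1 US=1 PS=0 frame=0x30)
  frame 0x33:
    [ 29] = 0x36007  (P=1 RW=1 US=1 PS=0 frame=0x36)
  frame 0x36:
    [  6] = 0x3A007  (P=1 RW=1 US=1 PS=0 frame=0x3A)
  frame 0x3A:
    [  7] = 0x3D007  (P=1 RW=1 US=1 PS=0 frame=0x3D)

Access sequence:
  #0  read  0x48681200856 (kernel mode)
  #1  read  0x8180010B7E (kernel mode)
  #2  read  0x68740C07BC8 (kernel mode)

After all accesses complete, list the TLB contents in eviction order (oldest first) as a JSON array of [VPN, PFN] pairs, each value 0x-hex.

Walk each access:
#0 VA=0x48681200856 (r,kernel):
  lvl0: tbl 0x1E, slot 9 ⇒ 0x20007 (P1/RW1/US1/PS0)
  lvl1: tbl 0x20, slot 26 ⇒ 0x24007 (P1/RW1/US1/PS0)
  lvl2: tbl 0x24, slot 9 ⇒ 0x26007 (P1/RW1/US1/PS0)
  lvl3: tbl 0x26, slot 0 ⇒ 0x27007 (P1/RW1/US1/PS0)
  ⇒ phys 0x27856  [4 reads]
#1 VA=0x8180010B7E (r,kernel):
  lvl0: tbl 0x1E, slot 1 ⇒ 0x29007 (P1/RW1/US1/PS0)
  lvl1: tbl 0x29, slot 6 ⇒ 0x2C007 (P1/RW1/US1/PS0)
  lvl2: tbl 0x2C, slot 0 ⇒ 0x2D007 (P1/RW1/US1/PS0)
  lvl3: tbl 0x2D, slot 16 ⇒ 0x30007 (P1/RW1/US1/PS0)
  ⇒ phys 0x30B7E  [4 reads]
#2 VA=0x68740C07BC8 (r,kernel):
  lvl0: tbl 0x1E, slot 13 ⇒ 0x33007 (P1/RW1/US1/PS0)
  lvl1: tbl 0x33, slot 29 ⇒ 0x36007 (P1/RW1/US1/PS0)
  lvl2: tbl 0x36, slot 6 ⇒ 0x3A007 (P1/RW1/US1/PS0)
  lvl3: tbl 0x3A, slot 7 ⇒ 0x3D007 (P1/RW1/US1/PS0)
  ⇒ phys 0x3DBC8  [4 reads]

TLB: [["0x68740C07", "0x3D"]]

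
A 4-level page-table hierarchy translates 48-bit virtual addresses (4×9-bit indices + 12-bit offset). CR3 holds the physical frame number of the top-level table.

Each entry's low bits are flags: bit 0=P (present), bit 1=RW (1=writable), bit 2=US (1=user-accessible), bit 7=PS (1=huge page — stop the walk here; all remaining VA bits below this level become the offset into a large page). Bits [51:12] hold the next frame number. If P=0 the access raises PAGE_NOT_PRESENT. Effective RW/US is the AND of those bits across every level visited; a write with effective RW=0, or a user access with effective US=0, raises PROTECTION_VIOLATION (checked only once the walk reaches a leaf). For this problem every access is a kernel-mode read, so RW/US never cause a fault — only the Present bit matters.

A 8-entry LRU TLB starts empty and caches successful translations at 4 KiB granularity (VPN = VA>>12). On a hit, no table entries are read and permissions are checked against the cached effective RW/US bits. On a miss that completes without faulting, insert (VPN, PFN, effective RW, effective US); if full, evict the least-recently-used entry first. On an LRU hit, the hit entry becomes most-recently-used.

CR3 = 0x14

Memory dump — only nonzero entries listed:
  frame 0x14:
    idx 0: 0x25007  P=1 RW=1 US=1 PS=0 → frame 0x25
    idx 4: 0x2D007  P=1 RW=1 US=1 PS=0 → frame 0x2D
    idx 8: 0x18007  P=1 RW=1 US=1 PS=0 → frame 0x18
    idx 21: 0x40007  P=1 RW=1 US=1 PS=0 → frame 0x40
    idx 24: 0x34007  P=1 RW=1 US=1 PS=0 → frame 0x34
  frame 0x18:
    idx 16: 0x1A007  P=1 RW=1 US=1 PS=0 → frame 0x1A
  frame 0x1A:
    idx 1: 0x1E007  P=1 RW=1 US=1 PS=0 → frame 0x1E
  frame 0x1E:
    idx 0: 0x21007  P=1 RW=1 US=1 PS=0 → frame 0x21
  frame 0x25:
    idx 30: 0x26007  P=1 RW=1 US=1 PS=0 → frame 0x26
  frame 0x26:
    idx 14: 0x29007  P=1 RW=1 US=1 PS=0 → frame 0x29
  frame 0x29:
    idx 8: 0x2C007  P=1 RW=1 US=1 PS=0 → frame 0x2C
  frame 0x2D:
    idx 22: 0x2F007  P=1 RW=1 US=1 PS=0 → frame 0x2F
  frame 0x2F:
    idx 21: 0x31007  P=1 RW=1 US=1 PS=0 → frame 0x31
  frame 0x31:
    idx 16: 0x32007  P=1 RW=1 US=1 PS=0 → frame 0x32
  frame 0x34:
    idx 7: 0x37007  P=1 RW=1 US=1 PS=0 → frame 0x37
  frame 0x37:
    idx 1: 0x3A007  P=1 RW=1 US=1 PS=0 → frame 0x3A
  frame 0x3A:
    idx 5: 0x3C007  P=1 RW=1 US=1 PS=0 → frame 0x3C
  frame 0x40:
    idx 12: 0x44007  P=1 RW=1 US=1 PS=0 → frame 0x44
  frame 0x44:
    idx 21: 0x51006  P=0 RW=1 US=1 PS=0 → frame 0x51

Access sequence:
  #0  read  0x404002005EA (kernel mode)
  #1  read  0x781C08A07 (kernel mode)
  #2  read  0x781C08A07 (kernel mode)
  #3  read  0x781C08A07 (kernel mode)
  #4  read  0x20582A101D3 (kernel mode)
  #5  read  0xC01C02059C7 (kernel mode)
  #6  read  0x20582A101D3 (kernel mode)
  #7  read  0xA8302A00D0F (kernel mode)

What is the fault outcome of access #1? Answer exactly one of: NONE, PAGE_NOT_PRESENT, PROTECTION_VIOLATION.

Per-access translation:
#0 VA=0x404002005EA (r,kernel):
  L0 @0x14[8] → 0x18007  P=1,RW=1,US=1,PS=0
  L1 @0x18[16] → 0x1A007  P=1,RW=1,US=1,PS=0
  L2 @0x1A[1] → 0x1E007  P=1,RW=1,US=1,PS=0
  L3 @0x1E[0] → 0x21007  P=1,RW=1,US=1,PS=0
  → PA=0x215EA  (4 entries read)
#1 VA=0x781C08A07 (r,kernel):
  L0 @0x14[0] → 0x25007  P=1,RW=1,US=1,PS=0
  L1 @0x25[30] → 0x26007  P=1,RW=1,US=1,PS=0
  L2 @0x26[14] → 0x29007  P=1,RW=1,US=1,PS=0
  L3 @0x29[8] → 0x2C007  P=1,RW=1,US=1,PS=0
  → PA=0x2CA07  (4 entries read)
#2 VA=0x781C08A07 (r,kernel):
  TLB hit vpn=0x781C08 → PA=0x2CA07
#3 VA=0x781C08A07 (r,kernel):
  TLB hit vpn=0x781C08 → PA=0x2CA07
#4 VA=0x20582A101D3 (r,kernel):
  L0 @0x14[4] → 0x2D007  P=1,RW=1,US=1,PS=0
  L1 @0x2D[22] → 0x2F007  P=1,RW=1,US=1,PS=0
  L2 @0x2F[21] → 0x31007  P=1,RW=1,US=1,PS=0
  L3 @0x31[16] → 0x32007  P=1,RW=1,US=1,PS=0
  → PA=0x321D3  (4 entries read)
#5 VA=0xC01C02059C7 (r,kernel):
  L0 @0x14[24] → 0x34007  P=1,RW=1,US=1,PS=0
  L1 @0x34[7] → 0x37007  P=1,RW=1,US=1,PS=0
  L2 @0x37[1] → 0x3A007  P=1,RW=1,US=1,PS=0
  L3 @0x3A[5] → 0x3C007  P=1,RW=1,US=1,PS=0
  → PA=0x3C9C7  (4 entries read)
#6 VA=0x20582A101D3 (r,kernel):
  TLB hit vpn=0x20582A10 → PA=0x321D3
#7 VA=0xA8302A00D0F (r,kernel):
  L0 @0x14[21] → 0x40007  P=1,RW=1,US=1,PS=0
  L1 @0x40[12] → 0x44007  P=1,RW=1,US=1,PS=0
  L2 @0x44[21] → 0x51006  P=0,RW=1,US=1,PS=0
  ⇒ fault: PAGE_NOT_PRESENT  — 3 lookups

Access #1 fault: NONE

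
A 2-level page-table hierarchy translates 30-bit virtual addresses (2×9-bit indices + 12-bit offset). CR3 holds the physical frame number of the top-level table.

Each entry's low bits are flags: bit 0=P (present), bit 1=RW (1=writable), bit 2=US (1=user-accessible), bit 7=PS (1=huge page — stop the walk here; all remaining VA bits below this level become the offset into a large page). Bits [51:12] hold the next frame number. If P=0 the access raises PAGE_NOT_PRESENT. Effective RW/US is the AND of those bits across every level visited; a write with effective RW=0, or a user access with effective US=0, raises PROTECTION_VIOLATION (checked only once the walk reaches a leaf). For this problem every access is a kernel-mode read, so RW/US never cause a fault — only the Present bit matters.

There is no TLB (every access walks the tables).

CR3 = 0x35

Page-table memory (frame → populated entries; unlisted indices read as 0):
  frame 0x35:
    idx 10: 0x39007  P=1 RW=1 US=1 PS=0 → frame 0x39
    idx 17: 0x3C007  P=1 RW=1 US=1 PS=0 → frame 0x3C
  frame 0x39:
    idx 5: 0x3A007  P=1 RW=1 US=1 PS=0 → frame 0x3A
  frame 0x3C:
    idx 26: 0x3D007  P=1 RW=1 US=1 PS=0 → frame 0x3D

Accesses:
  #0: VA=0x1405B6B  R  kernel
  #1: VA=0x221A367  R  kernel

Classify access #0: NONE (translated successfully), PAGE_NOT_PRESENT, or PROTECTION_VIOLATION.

Per-access translation:
#0 VA=0x1405B6B (r,kernel):
  [0] read 0x35 idx=10: raw=0x39007 flags P=1 W=1 U=1 S=0
  [1] read 0x39 idx=5: raw=0x3A007 flags P=1 W=1 U=1 S=0
  ✓ 0x3AB6B  — 2 lookups
#1 VA=0x221A367 (r,kernel):
  [0] read 0x35 idx=17: raw=0x3C007 flags P=1 W=1 U=1 S=0
  [1] read 0x3C idx=26: raw=0x3D007 flags P=1 W=1 U=1 S=0
  ✓ 0x3D367  — 2 lookups

Access #0 fault: NONE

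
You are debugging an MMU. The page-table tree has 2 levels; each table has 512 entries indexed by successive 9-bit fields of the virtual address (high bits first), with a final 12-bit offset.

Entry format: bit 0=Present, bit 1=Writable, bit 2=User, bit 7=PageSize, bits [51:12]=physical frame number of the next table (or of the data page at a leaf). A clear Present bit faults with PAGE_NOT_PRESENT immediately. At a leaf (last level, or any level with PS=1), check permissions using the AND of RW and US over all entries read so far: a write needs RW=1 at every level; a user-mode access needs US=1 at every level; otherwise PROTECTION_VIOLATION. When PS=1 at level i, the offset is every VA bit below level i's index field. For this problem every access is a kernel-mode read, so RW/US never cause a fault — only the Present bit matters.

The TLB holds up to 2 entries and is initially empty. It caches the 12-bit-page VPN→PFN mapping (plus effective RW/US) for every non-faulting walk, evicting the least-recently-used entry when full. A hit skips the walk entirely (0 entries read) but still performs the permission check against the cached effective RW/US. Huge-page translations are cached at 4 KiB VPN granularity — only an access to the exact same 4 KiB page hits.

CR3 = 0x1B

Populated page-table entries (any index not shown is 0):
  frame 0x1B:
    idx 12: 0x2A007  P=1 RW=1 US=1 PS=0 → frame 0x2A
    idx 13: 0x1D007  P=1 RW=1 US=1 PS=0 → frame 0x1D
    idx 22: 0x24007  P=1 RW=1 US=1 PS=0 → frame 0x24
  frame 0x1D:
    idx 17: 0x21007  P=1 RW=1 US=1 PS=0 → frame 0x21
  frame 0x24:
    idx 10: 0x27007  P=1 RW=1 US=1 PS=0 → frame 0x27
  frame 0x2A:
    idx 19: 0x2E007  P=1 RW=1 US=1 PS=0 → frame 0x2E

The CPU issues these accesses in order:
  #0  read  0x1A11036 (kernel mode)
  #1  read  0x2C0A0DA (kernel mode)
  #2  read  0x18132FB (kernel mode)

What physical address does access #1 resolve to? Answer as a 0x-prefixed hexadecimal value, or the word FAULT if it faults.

Walk each access:
#0 VA=0x1A11036 (r,kernel):
  L0: frame=0x1B idx=13 entry=0x1D007 [P=1 RW=1 US=1 PS=0]
  L1: frame=0x1D idx=17 entry=0x21007 [P=1 RW=1 US=1 PS=0]
  ⇒ phys 0x21036  [2 reads]
#1 VA=0x2C0A0DA (r,kernel):
  L0: frame=0x1B idx=22 entry=0x24007 [P=1 RW=1 US=1 PS=0]
  L1: frame=0x24 idx=10 entry=0x27007 [P=1 RW=1 US=1 PS=0]
  ⇒ phys 0x270DA  [2 reads]
#2 VA=0x18132FB (r,kernel):
  L0: frame=0x1B idx=12 entry=0x2A007 [P=1 RW=1 US=1 PS=0]
  L1: frame=0x2A idx=19 entry=0x2E007 [P=1 RW=1 US=1 PS=0]
  ⇒ phys 0x2E2FB  [2 reads]

Access #1 PA: 0x270DA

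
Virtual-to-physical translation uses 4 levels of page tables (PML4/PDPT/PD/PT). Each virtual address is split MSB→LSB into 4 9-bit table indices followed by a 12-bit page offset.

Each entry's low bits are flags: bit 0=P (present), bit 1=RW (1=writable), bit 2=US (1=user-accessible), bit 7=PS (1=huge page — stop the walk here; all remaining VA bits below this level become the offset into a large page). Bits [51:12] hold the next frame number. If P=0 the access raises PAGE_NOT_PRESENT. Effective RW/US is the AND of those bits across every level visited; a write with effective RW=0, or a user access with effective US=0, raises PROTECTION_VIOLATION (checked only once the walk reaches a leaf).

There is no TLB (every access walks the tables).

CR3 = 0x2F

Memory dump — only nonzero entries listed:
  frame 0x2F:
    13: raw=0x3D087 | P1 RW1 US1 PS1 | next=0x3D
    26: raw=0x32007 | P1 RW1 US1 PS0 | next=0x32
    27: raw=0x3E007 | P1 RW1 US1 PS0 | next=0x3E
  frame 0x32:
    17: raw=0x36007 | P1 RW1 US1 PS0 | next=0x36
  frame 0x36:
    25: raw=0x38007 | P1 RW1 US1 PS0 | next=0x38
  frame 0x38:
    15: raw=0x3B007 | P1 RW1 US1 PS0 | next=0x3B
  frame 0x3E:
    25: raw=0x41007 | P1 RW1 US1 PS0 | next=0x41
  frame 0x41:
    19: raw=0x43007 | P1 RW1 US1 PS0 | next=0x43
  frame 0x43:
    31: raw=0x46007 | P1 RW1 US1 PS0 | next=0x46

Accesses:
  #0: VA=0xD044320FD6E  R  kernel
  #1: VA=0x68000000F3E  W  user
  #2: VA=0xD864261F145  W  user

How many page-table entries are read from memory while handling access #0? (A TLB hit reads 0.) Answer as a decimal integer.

Trace:
#0 VA=0xD044320FD6E (r,kernel):
  L0: frame=0x2F idx=26 entry=0x32007 [P=1 RW=1 US=1 PS=0]
  L1: frame=0x32 idx=17 entry=0x36007 [P=1 RW=1 US=1 PS=0]
  L2: frame=0x36 idx=25 entry=0x38007 [P=1 RW=1 US=1 PS=0]
  L3: frame=0x38 idx=15 entry=0x3B007 [P=1 RW=1 US=1 PS=0]
  ⇒ phys 0x3BD6E  [4 reads]
#1 VA=0x68000000F3E (w,user):
  L0: frame=0x2F idx=13 entry=0x3D087 [P=1 RW=1 US=1 PS=1]
  ⇒ phys 0x3DF3E (huge @L0)  [1 reads]
#2 VA=0xD864261F145 (w,user):
  L0: frame=0x2F idx=27 entry=0x3E007 [P=1 RW=1 US=1 PS=0]
  L1: frame=0x3E idx=25 entry=0x41007 [P=1 RW=1 US=1 PS=0]
  L2: frame=0x41 idx=19 entry=0x43007 [P=1 RW=1 US=1 PS=0]
  L3: frame=0x43 idx=31 entry=0x46007 [P=1 RW=1 US=1 PS=0]
  ⇒ phys 0x46145  [4 reads]

Entries read for #0: 4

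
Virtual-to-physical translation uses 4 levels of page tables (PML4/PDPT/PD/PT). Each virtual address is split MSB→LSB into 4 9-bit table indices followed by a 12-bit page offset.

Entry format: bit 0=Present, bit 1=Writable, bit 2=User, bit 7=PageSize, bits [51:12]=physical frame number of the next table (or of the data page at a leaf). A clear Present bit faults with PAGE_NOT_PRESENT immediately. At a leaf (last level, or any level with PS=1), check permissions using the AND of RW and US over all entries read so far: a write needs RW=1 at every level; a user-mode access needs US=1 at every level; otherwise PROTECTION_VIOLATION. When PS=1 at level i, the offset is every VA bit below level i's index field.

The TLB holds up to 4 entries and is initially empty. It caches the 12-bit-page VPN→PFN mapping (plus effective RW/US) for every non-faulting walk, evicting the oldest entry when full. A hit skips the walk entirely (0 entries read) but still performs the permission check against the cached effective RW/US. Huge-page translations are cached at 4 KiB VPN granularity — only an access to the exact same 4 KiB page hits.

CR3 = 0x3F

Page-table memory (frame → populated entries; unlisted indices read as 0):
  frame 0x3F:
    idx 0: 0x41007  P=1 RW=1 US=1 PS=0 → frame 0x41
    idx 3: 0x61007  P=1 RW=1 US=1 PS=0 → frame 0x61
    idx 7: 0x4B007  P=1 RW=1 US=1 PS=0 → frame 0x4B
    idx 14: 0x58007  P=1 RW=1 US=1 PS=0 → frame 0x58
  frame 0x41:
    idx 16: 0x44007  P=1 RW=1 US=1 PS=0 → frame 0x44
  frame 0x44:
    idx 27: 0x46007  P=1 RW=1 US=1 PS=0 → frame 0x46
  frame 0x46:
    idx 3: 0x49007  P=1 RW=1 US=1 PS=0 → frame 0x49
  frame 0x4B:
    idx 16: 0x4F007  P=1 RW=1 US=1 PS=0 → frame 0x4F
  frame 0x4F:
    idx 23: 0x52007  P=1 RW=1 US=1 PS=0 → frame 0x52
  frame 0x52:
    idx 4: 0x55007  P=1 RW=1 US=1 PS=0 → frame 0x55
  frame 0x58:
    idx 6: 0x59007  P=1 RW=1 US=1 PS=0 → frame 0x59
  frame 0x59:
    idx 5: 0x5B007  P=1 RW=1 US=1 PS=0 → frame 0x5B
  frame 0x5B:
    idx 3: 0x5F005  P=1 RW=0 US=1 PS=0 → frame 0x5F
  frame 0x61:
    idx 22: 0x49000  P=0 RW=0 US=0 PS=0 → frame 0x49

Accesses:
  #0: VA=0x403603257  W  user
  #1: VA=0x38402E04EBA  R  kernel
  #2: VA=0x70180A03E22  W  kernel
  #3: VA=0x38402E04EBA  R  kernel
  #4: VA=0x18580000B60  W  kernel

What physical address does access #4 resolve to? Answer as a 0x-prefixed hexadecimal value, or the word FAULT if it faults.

Trace:
#0 VA=0x403603257 (w,user):
  [0] read 0x3F idx=0: raw=0x41007 flags P=1 W=1 U=1 S=0
  [1] read 0x41 idx=16: raw=0x44007 flags P=1 W=1 U=1 S=0
  [2] read 0x44 idx=27: raw=0x46007 flags P=1 W=1 U=1 S=0
  [3] read 0x46 idx=3: raw=0x49007 flags P=1 W=1 U=1 S=0
  ✓ 0x49257  — 4 lookups
#1 VA=0x38402E04EBA (r,kernel):
  [0] read 0x3F idx=7: raw=0x4B007 flags P=1 W=1 U=1 S=0
  [1] read 0x4B idx=16: raw=0x4F007 flags P=1 W=1 U=1 S=0
  [2] read 0x4F idx=23: raw=0x52007 flags P=1 W=1 U=1 S=0
  [3] read 0x52 idx=4: raw=0x55007 flags P=1 W=1 U=1 S=0
  ✓ 0x55EBA  — 4 lookups
#2 VA=0x70180A03E22 (w,kernel):
  [0] read 0x3F idx=14: raw=0x58007 flags P=1 W=1 U=1 S=0
  [1] read 0x58 idx=6: raw=0x59007 flags P=1 W=1 U=1 S=0
  [2] read 0x59 idx=5: raw=0x5B007 flags P=1 W=1 U=1 S=0
  [3] read 0x5B idx=3: raw=0x5F005 flags P=1 W=0 U=1 S=0
  ✗ PROTECTION_VIOLATION  [4 reads]
#3 VA=0x38402E04EBA (r,kernel):
  TLB hit vpn=0x38402E04 → PA=0x55EBA
#4 VA=0x18580000B60 (w,kernel):
  [0] read 0x3F idx=3: raw=0x61007 flags P=1 W=1 U=1 S=0
  [1] read 0x61 idx=22: raw=0x49000 flags P=0 W=0 U=0 S=0
  ✗ PAGE_NOT_PRESENT  [2 reads]

Access #4 PA: FAULT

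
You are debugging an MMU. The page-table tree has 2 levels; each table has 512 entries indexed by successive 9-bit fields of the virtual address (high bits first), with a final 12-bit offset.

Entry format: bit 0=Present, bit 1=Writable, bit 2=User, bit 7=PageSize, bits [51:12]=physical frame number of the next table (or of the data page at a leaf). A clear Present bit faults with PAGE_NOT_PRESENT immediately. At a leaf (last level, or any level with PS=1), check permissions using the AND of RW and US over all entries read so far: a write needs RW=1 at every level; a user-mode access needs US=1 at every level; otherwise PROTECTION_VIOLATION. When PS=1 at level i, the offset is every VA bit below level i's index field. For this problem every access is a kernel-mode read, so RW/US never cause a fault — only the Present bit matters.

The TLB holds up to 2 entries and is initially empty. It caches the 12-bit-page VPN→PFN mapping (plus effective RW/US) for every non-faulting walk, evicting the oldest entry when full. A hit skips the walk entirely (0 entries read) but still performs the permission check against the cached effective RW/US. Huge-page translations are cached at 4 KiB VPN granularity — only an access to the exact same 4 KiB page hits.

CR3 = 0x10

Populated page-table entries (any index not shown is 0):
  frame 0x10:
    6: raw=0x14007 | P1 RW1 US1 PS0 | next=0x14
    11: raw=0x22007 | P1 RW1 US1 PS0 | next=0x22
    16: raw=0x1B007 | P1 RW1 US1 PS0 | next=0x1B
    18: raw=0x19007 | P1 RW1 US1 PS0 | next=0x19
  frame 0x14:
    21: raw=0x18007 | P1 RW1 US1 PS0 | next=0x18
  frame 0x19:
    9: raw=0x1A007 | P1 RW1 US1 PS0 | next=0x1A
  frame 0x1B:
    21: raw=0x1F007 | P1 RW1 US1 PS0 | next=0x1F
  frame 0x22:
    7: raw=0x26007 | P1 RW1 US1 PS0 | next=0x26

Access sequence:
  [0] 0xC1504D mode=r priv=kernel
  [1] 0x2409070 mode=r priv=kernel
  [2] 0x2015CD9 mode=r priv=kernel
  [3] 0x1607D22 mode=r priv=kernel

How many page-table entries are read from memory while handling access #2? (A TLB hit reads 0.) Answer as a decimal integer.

Walk each access:
#0 VA=0xC1504D (r,kernel):
  L0: frame=0x10 idx=6 entry=0x14007 [P=1 RW=1 US=1 PS=0]
  L1: frame=0x14 idx=21 entry=0x18007 [P=1 RW=1 US=1 PS=0]
  → PA=0x1804D  (2 entries read)
#1 VA=0x2409070 (r,kernel):
  L0: frame=0x10 idx=18 entry=0x19007 [P=1 RW=1 US=1 PS=0]
  L1: frame=0x19 idx=9 entry=0x1A007 [P=1 RW=1 US=1 PS=0]
  → PA=0x1A070  (2 entries read)
#2 VA=0x2015CD9 (r,kernel):
  L0: frame=0x10 idx=16 entry=0x1B007 [P=1 RW=1 US=1 PS=0]
  L1: frame=0x1B idx=21 entry=0x1F007 [P=1 RW=1 US=1 PS=0]
  → PA=0x1FCD9  (2 entries read)
#3 VA=0x1607D22 (r,kernel):
  L0: frame=0x10 idx=11 entry=0x22007 [P=1 RW=1 US=1 PS=0]
  L1: frame=0x22 idx=7 entry=0x26007 [P=1 RW=1 US=1 PS=0]
  → PA=0x26D22  (2 entries read)

Entries read for #2: 2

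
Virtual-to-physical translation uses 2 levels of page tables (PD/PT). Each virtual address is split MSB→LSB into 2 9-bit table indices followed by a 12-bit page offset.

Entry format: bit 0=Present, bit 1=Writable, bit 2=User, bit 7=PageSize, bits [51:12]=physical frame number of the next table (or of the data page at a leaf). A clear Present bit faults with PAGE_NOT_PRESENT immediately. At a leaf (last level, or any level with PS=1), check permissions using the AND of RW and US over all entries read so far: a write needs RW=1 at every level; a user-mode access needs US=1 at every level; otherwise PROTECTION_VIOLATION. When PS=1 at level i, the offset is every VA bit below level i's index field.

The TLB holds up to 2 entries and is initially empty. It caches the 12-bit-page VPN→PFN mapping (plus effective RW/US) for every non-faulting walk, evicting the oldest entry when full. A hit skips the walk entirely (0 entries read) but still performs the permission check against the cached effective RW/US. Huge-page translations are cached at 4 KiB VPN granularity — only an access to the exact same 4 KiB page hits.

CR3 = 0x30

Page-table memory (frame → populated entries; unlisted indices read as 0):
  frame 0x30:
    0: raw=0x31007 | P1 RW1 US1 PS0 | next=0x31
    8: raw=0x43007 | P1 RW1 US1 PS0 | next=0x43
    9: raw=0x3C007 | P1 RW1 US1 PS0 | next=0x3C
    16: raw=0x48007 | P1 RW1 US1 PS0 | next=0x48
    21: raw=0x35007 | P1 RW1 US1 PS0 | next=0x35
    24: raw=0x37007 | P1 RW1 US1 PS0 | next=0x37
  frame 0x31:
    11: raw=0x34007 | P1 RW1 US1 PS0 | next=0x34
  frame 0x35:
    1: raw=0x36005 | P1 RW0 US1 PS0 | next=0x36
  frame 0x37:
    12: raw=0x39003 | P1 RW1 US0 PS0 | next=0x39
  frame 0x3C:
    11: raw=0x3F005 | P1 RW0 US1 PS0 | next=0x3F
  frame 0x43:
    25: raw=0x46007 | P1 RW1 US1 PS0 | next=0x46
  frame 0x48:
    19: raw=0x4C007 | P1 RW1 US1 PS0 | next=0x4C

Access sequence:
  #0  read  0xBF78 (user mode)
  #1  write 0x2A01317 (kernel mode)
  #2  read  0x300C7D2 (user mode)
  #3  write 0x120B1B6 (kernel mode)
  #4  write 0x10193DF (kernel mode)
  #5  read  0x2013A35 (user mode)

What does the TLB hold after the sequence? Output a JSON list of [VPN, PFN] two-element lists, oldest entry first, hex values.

Per-access translation:
#0 VA=0xBF78 (r,user):
  L0: frame=0x30 idx=0 entry=0x31007 [P=1 RW=1 US=1 PS=0]
  L1: frame=0x31 idx=11 entry=0x34007 [P=1 RW=1 US=1 PS=0]
  ✓ 0x34F78  — 2 lookups
#1 VA=0x2A01317 (w,kernel):
  L0: frame=0x30 idx=21 entry=0x35007 [P=1 RW=1 US=1 PS=0]
  L1: frame=0x35 idx=1 entry=0x36005 [P=1 RW=0 US=1 PS=0]
  ✗ PROTECTION_VIOLATION  [2 reads]
#2 VA=0x300C7D2 (r,user):
  L0: frame=0x30 idx=24 entry=0x37007 [P=1 RW=1 US=1 PS=0]
  L1: frame=0x37 idx=12 entry=0x39003 [P=1 RW=1 US=0 PS=0]
  ✗ PROTECTION_VIOLATION  [2 reads]
#3 VA=0x120B1B6 (w,kernel):
  L0: frame=0x30 idx=9 entry=0x3C007 [P=1 RW=1 US=1 PS=0]
  L1: frame=0x3C idx=11 entry=0x3F005 [P=1 RW=0 US=1 PS=0]
  ✗ PROTECTION_VIOLATION  [2 reads]
#4 VA=0x10193DF (w,kernel):
  L0: frame=0x30 idx=8 entry=0x43007 [P=1 RW=1 US=1 PS=0]
  L1: frame=0x43 idx=25 entry=0x46007 [P=1 RW=1 US=1 PS=0]
  ✓ 0x463DF  — 2 lookups
#5 VA=0x2013A35 (r,user):
  L0: frame=0x30 idx=16 entry=0x48007 [P=1 RW=1 US=1 PS=0]
  L1: frame=0x48 idx=19 entry=0x4C007 [P=1 RW=1 US=1 PS=0]
  ✓ 0x4CA35  — 2 lookups

TLB: [["0x1019", "0x46"], ["0x2013", "0x4C"]]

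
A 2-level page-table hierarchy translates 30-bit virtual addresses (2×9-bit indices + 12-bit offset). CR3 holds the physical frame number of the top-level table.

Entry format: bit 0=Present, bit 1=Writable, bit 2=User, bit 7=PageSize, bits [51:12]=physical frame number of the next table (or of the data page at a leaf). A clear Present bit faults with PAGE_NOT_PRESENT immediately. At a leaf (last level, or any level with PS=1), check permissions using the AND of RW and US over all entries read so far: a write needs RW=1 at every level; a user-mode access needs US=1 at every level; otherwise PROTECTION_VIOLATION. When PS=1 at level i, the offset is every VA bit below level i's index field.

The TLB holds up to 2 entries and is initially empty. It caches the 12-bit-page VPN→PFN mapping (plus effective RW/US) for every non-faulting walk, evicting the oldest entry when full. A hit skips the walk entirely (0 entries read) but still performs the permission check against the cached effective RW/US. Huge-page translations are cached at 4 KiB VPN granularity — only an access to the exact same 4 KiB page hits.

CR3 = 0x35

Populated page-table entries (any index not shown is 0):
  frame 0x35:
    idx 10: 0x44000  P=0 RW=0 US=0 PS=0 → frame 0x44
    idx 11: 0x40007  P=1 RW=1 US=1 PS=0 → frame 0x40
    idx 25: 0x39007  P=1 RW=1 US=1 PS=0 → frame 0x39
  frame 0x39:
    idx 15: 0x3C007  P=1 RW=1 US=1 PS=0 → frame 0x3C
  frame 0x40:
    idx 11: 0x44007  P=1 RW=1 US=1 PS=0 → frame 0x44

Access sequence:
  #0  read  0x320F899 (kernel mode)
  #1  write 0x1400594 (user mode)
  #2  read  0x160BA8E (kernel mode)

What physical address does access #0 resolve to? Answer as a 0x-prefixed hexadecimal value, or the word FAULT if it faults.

Per-access translation:
#0 VA=0x320F899 (r,kernel):
  L0: frame=0x35 idx=25 entry=0x39007 [P=1 RW=1 US=1 PS=0]
  L1: frame=0x39 idx=15 entry=0x3C007 [P=1 RW=1 US=1 PS=0]
  ⇒ phys 0x3C899  [2 reads]
#1 VA=0x1400594 (w,user):
  L0: frame=0x35 idx=10 entry=0x44000 [P=0 RW=0 US=0 PS=0]
  ✗ PAGE_NOT_PRESENT  [1 reads]
#2 VA=0x160BA8E (r,kernel):
  L0: frame=0x35 idx=11 entry=0x40007 [P=1 RW=1 US=1 PS=0]
  L1: frame=0x40 idx=11 entry=0x44007 [P=1 RW=1 US=1 PS=0]
  ⇒ phys 0x44A8E  [2 reads]

Access #0 PA: 0x3C899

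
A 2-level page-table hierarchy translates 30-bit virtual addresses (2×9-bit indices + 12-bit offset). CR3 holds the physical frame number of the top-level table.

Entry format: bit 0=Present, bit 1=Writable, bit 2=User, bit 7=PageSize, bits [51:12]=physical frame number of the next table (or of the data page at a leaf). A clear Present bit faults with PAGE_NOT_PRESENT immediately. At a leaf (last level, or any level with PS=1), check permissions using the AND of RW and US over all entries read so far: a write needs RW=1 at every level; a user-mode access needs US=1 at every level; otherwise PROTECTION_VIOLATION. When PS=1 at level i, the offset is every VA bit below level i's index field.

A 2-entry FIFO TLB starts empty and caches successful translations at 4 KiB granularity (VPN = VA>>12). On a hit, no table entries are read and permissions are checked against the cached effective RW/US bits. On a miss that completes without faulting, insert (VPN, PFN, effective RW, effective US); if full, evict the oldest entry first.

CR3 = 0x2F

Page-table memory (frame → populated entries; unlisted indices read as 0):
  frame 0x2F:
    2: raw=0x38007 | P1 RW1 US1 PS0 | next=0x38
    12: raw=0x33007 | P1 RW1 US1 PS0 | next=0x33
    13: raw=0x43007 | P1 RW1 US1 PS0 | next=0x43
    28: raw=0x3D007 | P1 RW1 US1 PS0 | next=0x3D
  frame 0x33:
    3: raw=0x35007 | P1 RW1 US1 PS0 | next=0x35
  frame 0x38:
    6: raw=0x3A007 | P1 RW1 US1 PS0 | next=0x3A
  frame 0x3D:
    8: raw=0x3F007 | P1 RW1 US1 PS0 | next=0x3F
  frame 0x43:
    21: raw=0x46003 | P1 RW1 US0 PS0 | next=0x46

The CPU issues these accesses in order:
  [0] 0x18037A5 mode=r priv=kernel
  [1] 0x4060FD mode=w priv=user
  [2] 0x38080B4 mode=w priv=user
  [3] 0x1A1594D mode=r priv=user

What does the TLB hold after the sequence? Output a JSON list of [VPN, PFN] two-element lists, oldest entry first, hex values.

Per-access translation:
#0 VA=0x18037A5 (r,kernel):
  [0] read 0x2F idx=12: raw=0x33007 flags P=1 W=1 U=1 S=0
  [1] read 0x33 idx=3: raw=0x35007 flags P=1 W=1 U=1 S=0
  → PA=0x357A5  (2 entries read)
#1 VA=0x4060FD (w,user):
  [0] read 0x2F idx=2: raw=0x38007 flags P=1 W=1 U=1 S=0
  [1] read 0x38 idx=6: raw=0x3A007 flags P=1 W=1 U=1 S=0
  → PA=0x3A0FD  (2 entries read)
#2 VA=0x38080B4 (w,user):
  [0] read 0x2F idx=28: raw=0x3D007 flags P=1 W=1 U=1 S=0
  [1] read 0x3D idx=8: raw=0x3F007 flags P=1 W=1 U=1 S=0
  → PA=0x3F0B4  (2 entries read)
#3 VA=0x1A1594D (r,user):
  [0] read 0x2F idx=13: raw=0x43007 flags P=1 W=1 U=1 S=0
  [1] read 0x43 idx=21: raw=0x46003 flags P=1 W=1 U=0 S=0
  → PROTECTION_VIOLATION  (2 entries read)

TLB: [["0x406", "0x3A"], ["0x3808", "0x3F"]]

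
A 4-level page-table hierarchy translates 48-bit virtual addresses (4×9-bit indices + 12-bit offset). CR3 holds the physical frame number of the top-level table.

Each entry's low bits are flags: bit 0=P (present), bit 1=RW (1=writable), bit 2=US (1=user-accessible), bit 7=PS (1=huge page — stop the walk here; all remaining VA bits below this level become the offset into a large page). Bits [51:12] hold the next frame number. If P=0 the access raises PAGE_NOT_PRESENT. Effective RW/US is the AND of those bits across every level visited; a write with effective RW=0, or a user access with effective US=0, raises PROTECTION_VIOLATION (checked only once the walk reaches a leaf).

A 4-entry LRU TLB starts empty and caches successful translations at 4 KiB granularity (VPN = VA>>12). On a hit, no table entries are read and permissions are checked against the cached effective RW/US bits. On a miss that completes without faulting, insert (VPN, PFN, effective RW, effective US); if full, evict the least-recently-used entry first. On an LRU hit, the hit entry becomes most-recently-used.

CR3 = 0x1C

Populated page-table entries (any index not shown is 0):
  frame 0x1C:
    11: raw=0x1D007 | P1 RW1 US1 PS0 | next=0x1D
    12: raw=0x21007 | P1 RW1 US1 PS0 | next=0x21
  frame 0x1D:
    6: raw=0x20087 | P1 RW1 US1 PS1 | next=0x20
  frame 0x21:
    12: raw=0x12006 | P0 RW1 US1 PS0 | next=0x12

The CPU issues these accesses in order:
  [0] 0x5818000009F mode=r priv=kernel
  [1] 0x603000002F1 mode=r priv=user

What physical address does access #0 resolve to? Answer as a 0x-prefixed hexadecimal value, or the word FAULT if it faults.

Walk each access:
#0 VA=0x5818000009F (r,kernel):
  L0 @0x1C[11] → 0x1D007  P=1,RW=1,US=1,PS=0
  L1 @0x1D[6] → 0x20087  P=1,RW=1,US=1,PS=1
  ⇒ phys 0x2009F (huge @L1)  [2 reads]
#1 VA=0x603000002F1 (r,user):
  L0 @0x1C[12] → 0x21007  P=1,RW=1,US=1,PS=0
  L1 @0x21[12] → 0x12006  P=0,RW=1,US=1,PS=0
  ✗ PAGE_NOT_PRESENT  [2 reads]

Access #0 PA: 0x2009F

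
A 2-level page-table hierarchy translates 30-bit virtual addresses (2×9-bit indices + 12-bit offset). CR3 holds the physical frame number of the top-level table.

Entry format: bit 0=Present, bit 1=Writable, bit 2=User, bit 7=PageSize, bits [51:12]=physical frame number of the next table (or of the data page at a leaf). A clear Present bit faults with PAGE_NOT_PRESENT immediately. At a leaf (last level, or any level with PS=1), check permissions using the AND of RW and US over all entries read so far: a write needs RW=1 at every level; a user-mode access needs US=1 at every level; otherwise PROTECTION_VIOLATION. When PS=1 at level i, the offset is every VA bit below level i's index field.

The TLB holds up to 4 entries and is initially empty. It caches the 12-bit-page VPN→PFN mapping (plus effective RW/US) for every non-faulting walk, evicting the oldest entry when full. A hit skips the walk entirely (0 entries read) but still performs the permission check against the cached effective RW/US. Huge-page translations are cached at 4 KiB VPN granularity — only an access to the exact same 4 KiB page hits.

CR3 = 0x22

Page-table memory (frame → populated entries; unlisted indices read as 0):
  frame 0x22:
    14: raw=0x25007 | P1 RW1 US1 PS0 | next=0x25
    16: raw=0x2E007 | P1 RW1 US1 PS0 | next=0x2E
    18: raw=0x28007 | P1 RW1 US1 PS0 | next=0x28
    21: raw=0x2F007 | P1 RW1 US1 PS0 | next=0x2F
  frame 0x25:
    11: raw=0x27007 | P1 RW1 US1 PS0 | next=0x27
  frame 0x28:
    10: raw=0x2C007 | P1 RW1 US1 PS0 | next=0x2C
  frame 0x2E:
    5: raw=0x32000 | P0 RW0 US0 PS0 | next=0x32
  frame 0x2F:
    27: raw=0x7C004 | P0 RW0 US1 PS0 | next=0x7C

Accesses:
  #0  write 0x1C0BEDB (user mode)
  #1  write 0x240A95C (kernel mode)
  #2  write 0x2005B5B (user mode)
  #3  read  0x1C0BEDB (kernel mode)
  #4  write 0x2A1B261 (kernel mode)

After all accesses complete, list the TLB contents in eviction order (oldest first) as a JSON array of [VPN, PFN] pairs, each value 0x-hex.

Walk each access:
#0 VA=0x1C0BEDB (w,user):
  L0: frame=0x22 idx=14 entry=0x25007 [P=1 RW=1 US=1 PS=0]
  L1: frame=0x25 idx=11 entry=0x27007 [P=1 RW=1 US=1 PS=0]
  → PA=0x27EDB  (2 entries read)
#1 VA=0x240A95C (w,kernel):
  L0: frame=0x22 idx=18 entry=0x28007 [P=1 RW=1 US=1 PS=0]
  L1: frame=0x28 idx=10 entry=0x2C007 [P=1 RW=1 US=1 PS=0]
  → PA=0x2C95C  (2 entries read)
#2 VA=0x2005B5B (w,user):
  L0: frame=0x22 idx=16 entry=0x2E007 [P=1 RW=1 US=1 PS=0]
  L1: frame=0x2E idx=5 entry=0x32000 [P=0 RW=0 US=0 PS=0]
  ✗ PAGE_NOT_PRESENT  [2 reads]
#3 VA=0x1C0BEDB (r,kernel):
  TLB hit vpn=0x1C0B → PA=0x27EDB
#4 VA=0x2A1B261 (w,kernel):
  L0: frame=0x22 idx=21 entry=0x2F007 [P=1 RW=1 US=1 PS=0]
  L1: frame=0x2F idx=27 entry=0x7C004 [P=0 RW=0 US=1 PS=0]
  ✗ PAGE_NOT_PRESENT  [2 reads]

TLB: [["0x1C0B", "0x27"], ["0x240A", "0x2C"]]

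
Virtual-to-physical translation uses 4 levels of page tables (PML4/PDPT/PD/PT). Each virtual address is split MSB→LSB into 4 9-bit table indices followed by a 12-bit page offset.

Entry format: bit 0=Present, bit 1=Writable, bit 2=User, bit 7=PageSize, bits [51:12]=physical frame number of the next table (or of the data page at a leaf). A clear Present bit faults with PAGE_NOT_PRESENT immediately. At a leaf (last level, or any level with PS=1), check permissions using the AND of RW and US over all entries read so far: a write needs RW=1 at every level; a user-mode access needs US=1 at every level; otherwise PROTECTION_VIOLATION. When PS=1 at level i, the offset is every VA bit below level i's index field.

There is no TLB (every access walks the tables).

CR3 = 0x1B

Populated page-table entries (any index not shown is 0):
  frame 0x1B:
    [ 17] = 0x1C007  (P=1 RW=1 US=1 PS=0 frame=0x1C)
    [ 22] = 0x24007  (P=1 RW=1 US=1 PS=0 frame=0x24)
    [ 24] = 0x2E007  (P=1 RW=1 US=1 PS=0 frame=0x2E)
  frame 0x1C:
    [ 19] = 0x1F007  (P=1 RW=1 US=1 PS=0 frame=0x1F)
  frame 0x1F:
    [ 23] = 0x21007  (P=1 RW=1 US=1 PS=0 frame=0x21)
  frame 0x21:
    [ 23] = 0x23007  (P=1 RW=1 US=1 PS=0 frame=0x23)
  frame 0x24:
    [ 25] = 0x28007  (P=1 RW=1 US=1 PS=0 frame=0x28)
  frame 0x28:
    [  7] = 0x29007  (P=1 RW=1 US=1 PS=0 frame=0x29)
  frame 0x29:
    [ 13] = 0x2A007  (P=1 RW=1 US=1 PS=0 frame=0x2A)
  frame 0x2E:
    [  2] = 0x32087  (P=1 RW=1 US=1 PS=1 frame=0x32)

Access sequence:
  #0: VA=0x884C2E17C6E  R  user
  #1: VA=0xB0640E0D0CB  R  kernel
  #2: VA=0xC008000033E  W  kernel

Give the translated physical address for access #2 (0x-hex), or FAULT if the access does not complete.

Walk each access:
#0 VA=0x884C2E17C6E (r,user):
  L0: frame=0x1B idx=17 entry=0x1C007 [P=1 RW=1 US=1 PS=0]
  L1: frame=0x1C idx=19 entry=0x1F007 [P=1 RW=1 US=1 PS=0]
  L2: frame=0x1F idx=23 entry=0x21007 [P=1 RW=1 US=1 PS=0]
  L3: frame=0x21 idx=23 entry=0x23007 [P=1 RW=1 US=1 PS=0]
  → PA=0x23C6E  (4 entries read)
#1 VA=0xB0640E0D0CB (r,kernel):
  L0: frame=0x1B idx=22 entry=0x24007 [P=1 RW=1 US=1 PS=0]
  L1: frame=0x24 idx=25 entry=0x28007 [P=1 RW=1 US=1 PS=0]
  L2: frame=0x28 idx=7 entry=0x29007 [P=1 RW=1 US=1 PS=0]
  L3: frame=0x29 idx=13 entry=0x2A007 [P=1 RW=1 US=1 PS=0]
  → PA=0x2A0CB  (4 entries read)
#2 VA=0xC008000033E (w,kernel):
  L0: frame=0x1B idx=24 entry=0x2E007 [P=1 RW=1 US=1 PS=0]
  L1: frame=0x2E idx=2 entry=0x32087 [P=1 RW=1 US=1 PS=1]
  → PA=0x3233E (huge @L1)  (2 entries read)

Access #2 PA: 0x3233E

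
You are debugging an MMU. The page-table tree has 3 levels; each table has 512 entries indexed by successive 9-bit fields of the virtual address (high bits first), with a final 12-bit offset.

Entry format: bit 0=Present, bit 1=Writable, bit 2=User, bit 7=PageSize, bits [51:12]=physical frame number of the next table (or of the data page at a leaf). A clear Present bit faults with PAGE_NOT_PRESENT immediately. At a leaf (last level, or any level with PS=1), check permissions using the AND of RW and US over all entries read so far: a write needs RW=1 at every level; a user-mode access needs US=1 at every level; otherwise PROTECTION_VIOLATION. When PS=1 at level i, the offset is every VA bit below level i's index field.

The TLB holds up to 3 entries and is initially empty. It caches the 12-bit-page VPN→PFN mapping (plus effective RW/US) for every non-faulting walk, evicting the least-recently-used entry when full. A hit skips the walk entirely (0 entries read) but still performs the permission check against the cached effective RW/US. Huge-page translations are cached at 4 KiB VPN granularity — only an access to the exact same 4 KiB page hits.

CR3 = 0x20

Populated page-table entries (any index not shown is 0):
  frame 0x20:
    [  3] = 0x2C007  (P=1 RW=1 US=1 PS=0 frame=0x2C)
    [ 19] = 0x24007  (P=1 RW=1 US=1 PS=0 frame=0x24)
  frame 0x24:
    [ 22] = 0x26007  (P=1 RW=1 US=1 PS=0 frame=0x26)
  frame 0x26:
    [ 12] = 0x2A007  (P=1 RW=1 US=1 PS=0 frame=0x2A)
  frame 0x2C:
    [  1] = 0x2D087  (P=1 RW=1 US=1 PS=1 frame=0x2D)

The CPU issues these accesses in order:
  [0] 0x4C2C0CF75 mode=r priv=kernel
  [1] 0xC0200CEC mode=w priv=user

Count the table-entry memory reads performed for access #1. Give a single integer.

Trace:
#0 VA=0x4C2C0CF75 (r,kernel):
  lvl0: tbl 0x20, slot 19 ⇒ 0x24007 (P1/RW1/US1/PS0)
  lvl1: tbl 0x24, slot 22 ⇒ 0x26007 (P1/RW1/US1/PS0)
  lvl2: tbl 0x26, slot 12 ⇒ 0x2A007 (P1/RW1/US1/PS0)
  ⇒ phys 0x2AF75  [3 reads]
#1 VA=0xC0200CEC (w,user):
  lvl0: tbl 0x20, slot 3 ⇒ 0x2C007 (P1/RW1/US1/PS0)
  lvl1: tbl 0x2C, slot 1 ⇒ 0x2D087 (P1/RW1/US1/PS1)
  ⇒ phys 0x2DCEC (huge @L1)  [2 reads]

Entries read for #1: 2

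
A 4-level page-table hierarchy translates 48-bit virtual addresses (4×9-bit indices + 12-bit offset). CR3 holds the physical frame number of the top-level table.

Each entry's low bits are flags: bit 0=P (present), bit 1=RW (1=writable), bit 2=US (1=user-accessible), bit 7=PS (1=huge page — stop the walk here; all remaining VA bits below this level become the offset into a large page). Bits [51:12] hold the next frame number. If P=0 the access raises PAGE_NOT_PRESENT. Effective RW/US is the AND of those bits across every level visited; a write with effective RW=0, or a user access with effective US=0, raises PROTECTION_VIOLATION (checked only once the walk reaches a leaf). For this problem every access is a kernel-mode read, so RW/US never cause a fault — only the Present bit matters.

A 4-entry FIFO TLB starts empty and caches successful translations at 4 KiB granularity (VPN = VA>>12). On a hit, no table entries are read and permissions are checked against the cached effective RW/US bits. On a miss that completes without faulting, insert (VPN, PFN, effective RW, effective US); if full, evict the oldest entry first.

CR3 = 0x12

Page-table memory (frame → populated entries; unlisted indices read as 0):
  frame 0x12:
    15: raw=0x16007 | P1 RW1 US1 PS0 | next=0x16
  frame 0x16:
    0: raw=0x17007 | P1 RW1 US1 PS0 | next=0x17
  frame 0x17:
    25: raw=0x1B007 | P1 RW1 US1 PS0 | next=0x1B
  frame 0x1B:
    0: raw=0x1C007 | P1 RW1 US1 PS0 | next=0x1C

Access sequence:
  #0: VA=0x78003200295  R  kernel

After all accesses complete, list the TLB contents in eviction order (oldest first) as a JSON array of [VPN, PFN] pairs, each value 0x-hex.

Trace:
#0 VA=0x78003200295 (r,kernel):
  L0 @0x12[15] → 0x16007  P=1,RW=1,US=1,PS=0
  L1 @0x16[0] → 0x17007  P=1,RW=1,US=1,PS=0
  L2 @0x17[25] → 0x1B007  P=1,RW=1,US=1,PS=0
  L3 @0x1B[0] → 0x1C007  P=1,RW=1,US=1,PS=0
  ⇒ phys 0x1C295  [4 reads]

TLB: [["0x78003200", "0x1C"]]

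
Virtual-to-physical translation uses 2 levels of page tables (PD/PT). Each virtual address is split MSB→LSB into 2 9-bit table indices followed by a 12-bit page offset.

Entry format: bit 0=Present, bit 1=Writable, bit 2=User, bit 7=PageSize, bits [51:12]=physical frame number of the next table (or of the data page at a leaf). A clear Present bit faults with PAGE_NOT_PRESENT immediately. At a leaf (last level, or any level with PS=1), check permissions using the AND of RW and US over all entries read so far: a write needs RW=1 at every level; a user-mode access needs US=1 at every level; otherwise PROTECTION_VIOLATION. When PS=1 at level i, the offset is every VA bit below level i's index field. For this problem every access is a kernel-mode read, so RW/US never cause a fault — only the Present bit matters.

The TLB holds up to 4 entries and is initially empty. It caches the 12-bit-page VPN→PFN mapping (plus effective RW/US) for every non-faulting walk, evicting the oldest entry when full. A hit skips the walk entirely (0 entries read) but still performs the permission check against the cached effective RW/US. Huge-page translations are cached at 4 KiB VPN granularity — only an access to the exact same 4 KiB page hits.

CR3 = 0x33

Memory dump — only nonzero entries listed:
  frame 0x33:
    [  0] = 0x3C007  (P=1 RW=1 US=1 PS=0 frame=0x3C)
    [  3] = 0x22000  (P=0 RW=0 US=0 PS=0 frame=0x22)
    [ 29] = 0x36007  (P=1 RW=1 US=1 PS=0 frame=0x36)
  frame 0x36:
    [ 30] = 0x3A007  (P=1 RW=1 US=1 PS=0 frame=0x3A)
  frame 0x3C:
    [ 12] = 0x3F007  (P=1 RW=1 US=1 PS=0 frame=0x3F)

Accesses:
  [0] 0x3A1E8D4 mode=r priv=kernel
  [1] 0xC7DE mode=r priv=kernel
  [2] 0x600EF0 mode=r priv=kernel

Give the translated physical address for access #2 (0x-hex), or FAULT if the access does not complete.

Walk each access:
#0 VA=0x3A1E8D4 (r,kernel):
  lvl0: tbl 0x33, slot 29 ⇒ 0x36007 (P1/RW1/US1/PS0)
  lvl1: tbl 0x36, slot 30 ⇒ 0x3A007 (P1/RW1/US1/PS0)
  ✓ 0x3A8D4  — 2 lookups
#1 VA=0xC7DE (r,kernel):
  lvl0: tbl 0x33, slot 0 ⇒ 0x3C007 (P1/RW1/US1/PS0)
  lvl1: tbl 0x3C, slot 12 ⇒ 0x3F007 (P1/RW1/US1/PS0)
  ✓ 0x3F7DE  — 2 lookups
#2 VA=0x600EF0 (r,kernel):
  lvl0: tbl 0x33, slot 3 ⇒ 0x22000 (P0/RW0/US0/PS0)
  ✗ PAGE_NOT_PRESENT  [1 reads]

Access #2 PA: FAULT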